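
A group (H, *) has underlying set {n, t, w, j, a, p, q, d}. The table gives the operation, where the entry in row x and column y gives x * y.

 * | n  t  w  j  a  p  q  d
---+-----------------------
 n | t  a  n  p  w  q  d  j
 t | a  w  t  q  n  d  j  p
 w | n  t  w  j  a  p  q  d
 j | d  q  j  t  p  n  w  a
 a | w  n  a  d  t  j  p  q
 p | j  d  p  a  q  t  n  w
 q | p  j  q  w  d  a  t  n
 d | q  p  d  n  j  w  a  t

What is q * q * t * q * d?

q * q = t
t * t = w
w * q = q
q * d = n

n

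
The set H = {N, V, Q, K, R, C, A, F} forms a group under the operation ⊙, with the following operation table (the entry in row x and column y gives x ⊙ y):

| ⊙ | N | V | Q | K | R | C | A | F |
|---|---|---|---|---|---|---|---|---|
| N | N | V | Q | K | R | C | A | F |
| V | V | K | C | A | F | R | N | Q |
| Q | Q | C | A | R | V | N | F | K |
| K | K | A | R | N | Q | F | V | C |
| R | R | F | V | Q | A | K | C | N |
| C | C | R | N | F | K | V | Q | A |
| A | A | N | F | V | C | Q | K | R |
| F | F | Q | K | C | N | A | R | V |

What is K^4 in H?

N

K^1 = K
K^2 = K ⊙ K = N
K^3 = N ⊙ K = K
K^4 = K ⊙ K = N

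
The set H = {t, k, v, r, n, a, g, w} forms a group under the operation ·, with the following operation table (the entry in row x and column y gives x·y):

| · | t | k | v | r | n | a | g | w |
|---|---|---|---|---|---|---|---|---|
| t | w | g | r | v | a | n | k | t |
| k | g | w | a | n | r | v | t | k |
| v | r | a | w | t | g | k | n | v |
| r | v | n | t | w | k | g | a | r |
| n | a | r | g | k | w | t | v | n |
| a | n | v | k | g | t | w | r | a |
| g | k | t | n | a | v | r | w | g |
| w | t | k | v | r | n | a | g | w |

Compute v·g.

Read row v, column g: v·g = n.

n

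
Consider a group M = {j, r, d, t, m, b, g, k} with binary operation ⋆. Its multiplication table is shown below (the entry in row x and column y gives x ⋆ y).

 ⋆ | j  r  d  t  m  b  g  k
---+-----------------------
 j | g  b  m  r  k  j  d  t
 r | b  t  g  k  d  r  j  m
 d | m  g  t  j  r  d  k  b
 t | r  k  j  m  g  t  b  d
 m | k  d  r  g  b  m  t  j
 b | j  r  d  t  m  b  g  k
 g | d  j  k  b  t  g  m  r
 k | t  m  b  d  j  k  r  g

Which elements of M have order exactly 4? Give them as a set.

Identity is b. Compute the order of each non-identity element by repeated multiplication:
  j: j → g → d → m → k → t → r → b  (order 8)
  r: r → t → k → m → d → g → j → b  (order 8)
  d: d → t → j → m → r → g → k → b  (order 8)
  t: t → m → g → b  (order 4)
  m: m → b  (order 2)
  g: g → m → t → b  (order 4)
  k: k → g → r → m → j → t → d → b  (order 8)
Elements of order 4: {g, t}.
(Structurally, M here is isomorphic to the cyclic group Z_8.)

{g, t}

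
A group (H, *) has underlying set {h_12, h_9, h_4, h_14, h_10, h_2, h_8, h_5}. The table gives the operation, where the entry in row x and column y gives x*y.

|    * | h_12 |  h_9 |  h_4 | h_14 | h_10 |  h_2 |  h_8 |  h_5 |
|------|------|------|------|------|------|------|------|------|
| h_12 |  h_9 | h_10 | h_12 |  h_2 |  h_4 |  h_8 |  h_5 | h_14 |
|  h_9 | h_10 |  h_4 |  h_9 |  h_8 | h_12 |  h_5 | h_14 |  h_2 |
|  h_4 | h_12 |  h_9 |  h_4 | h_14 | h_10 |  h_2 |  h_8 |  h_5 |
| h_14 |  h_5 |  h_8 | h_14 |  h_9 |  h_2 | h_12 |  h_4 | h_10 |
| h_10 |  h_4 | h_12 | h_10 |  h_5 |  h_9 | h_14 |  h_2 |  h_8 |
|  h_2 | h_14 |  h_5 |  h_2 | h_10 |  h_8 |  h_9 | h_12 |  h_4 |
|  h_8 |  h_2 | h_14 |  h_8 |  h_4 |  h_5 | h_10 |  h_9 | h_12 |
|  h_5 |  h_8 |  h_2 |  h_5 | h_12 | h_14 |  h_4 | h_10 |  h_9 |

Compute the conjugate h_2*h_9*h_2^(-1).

The identity is h_4. In row h_2, the entry h_4 sits in column h_5, so h_2^(-1) = h_5.
h_2*h_9 = h_5
h_5*h_5 = h_9

h_9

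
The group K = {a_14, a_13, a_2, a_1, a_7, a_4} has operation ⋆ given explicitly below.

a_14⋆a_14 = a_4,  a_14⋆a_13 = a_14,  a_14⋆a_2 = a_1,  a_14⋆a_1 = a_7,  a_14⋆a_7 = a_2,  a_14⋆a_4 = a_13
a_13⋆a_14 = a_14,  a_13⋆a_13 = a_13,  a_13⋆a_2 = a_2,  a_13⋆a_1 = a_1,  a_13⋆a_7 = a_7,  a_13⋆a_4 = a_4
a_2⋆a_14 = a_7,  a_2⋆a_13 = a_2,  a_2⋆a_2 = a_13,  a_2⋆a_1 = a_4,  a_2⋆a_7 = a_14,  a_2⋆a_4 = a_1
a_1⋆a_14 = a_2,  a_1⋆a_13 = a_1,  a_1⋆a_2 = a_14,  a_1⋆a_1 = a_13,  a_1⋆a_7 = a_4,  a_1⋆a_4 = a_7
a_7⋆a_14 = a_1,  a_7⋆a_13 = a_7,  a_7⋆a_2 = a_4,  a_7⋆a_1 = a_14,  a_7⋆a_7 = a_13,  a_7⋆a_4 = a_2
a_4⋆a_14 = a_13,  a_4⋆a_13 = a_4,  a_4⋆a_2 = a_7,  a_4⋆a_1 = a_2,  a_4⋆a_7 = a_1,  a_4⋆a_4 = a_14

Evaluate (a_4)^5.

a_4^1 = a_4
a_4^2 = a_4 ⋆ a_4 = a_14
a_4^3 = a_14 ⋆ a_4 = a_13
a_4^4 = a_13 ⋆ a_4 = a_4
a_4^5 = a_4 ⋆ a_4 = a_14

a_14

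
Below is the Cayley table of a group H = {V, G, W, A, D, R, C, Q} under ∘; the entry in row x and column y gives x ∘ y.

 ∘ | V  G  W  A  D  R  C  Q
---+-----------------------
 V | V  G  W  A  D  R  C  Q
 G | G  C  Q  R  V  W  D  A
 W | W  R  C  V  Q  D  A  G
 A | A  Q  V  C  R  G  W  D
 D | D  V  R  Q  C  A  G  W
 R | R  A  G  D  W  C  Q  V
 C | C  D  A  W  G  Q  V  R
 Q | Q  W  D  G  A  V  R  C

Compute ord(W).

The identity element is V (its row matches the header).
W^1 = W
W^2 = W ∘ W = C
W^3 = C ∘ W = A
W^4 = A ∘ W = V
The first power of W equal to the identity is W^4, so ord(W) = 4.
(Structurally, H here is isomorphic to the quaternion group Q_8.)

4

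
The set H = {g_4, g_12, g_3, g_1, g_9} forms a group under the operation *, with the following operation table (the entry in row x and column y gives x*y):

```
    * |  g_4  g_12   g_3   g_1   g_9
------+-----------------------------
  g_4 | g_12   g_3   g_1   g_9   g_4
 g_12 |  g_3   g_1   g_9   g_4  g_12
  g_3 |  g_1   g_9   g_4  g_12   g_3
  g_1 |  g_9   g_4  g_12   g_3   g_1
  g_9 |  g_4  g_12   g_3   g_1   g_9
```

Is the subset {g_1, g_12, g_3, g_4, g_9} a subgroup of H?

Yes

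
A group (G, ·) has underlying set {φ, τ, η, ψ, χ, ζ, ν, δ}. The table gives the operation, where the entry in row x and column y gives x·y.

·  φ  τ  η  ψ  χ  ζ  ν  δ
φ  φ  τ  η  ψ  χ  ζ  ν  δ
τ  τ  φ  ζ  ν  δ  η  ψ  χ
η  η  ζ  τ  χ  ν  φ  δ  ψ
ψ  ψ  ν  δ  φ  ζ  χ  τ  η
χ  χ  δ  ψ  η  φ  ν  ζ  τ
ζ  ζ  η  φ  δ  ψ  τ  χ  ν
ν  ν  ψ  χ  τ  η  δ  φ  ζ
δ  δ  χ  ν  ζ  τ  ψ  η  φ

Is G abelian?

η·ψ = χ but ψ·η = δ.
Since η and ψ do not commute, G is not abelian.

No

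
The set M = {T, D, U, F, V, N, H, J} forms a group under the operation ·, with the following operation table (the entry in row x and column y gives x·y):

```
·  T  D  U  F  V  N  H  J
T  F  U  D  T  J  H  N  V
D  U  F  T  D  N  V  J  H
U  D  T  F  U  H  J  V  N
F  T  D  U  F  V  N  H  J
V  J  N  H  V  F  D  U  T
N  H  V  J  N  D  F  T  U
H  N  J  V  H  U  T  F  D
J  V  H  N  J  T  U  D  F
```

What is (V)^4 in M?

V^1 = V
V^2 = V·V = F
V^3 = F·V = V
V^4 = V·V = F

F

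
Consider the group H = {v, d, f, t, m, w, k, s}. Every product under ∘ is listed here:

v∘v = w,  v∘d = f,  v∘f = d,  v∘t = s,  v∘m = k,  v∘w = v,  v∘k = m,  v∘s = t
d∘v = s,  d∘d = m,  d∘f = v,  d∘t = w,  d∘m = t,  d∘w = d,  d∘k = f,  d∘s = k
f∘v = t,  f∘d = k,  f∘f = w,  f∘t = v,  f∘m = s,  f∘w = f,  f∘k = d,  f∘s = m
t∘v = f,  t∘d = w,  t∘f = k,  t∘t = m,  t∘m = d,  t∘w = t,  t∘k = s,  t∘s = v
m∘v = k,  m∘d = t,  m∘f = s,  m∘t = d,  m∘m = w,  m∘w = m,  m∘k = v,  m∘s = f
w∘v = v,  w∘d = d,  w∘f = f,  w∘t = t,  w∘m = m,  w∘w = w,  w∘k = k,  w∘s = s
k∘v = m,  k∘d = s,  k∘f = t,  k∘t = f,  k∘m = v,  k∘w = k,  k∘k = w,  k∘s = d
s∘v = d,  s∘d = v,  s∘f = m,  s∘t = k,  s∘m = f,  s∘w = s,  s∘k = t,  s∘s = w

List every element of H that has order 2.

{f, k, m, s, v}

Identity is w. Compute the order of each non-identity element by repeated multiplication:
  v: v → w  (order 2)
  d: d → m → t → w  (order 4)
  f: f → w  (order 2)
  t: t → m → d → w  (order 4)
  m: m → w  (order 2)
  k: k → w  (order 2)
  s: s → w  (order 2)
Elements of order 2: {f, k, m, s, v}.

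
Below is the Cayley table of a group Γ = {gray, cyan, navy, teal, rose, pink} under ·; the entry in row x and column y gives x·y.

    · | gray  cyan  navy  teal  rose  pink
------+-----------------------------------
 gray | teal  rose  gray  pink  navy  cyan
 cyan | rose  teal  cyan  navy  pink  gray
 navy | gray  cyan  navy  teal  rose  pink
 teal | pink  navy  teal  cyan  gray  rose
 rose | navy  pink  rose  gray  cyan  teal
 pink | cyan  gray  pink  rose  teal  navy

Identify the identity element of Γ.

navy

The identity e satisfies e·x = x for all x, so its row in the table reproduces the column headers.
Row navy reads: gray, cyan, navy, teal, rose, pink — exactly the header order. So navy is the identity.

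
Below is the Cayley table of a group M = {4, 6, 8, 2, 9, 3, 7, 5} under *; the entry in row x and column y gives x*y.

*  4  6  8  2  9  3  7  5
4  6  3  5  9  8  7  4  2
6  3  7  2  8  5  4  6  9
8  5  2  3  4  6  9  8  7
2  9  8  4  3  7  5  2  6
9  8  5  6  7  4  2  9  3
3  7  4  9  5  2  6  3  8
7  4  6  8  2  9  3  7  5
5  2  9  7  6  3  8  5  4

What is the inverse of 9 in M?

First locate the identity: row 7 matches the header, so 7 is the identity.
Scan row 9 for 7: 9*2 = 7. Hence 9^(-1) = 2.

2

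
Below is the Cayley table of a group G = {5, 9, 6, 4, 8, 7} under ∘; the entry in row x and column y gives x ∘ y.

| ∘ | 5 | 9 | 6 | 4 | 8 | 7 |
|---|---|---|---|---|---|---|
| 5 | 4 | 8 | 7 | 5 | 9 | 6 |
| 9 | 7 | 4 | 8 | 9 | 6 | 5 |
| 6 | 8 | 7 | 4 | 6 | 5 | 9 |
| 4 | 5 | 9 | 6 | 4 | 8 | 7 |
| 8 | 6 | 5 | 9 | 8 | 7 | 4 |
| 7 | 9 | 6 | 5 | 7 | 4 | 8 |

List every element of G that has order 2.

Identity is 4. Compute the order of each non-identity element by repeated multiplication:
  5: 5 → 4  (order 2)
  9: 9 → 4  (order 2)
  6: 6 → 4  (order 2)
  8: 8 → 7 → 4  (order 3)
  7: 7 → 8 → 4  (order 3)
Elements of order 2: {5, 6, 9}.
(Structurally, G here is isomorphic to the symmetric group S_3.)

{5, 6, 9}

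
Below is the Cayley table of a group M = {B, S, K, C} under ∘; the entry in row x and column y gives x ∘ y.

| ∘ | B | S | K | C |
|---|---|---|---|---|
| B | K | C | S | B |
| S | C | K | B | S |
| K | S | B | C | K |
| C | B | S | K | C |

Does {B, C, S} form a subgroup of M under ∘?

S ∘ S = K, which is not in {B, C, S}.
The subset is not closed under ∘, so it is not a subgroup.

No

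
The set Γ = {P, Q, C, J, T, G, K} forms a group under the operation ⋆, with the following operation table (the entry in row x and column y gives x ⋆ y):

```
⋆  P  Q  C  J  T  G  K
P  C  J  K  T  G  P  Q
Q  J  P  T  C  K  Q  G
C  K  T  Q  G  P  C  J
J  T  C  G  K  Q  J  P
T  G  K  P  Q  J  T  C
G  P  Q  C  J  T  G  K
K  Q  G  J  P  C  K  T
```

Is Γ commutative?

Check whether the table is symmetric across its main diagonal.
Every entry (row x, col y) equals the entry (row y, col x), so Γ is abelian.

Yes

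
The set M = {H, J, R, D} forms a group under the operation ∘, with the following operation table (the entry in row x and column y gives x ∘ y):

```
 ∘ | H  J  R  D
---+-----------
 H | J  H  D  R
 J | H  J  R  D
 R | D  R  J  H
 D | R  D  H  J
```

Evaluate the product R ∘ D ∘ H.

R ∘ D = H
H ∘ H = J

J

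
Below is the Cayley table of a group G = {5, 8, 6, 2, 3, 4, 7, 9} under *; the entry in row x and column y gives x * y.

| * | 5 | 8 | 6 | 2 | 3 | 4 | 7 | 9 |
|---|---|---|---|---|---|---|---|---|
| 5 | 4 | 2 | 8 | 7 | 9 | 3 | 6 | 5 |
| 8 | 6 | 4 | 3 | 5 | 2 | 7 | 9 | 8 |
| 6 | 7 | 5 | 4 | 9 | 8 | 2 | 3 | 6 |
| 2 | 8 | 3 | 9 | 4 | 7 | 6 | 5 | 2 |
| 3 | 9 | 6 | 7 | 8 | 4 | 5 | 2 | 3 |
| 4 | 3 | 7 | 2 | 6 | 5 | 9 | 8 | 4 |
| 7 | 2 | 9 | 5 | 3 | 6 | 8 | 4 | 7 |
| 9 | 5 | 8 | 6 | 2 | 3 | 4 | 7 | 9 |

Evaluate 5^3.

3

5^1 = 5
5^2 = 5 * 5 = 4
5^3 = 4 * 5 = 3
(Structurally, G here is isomorphic to the quaternion group Q_8.)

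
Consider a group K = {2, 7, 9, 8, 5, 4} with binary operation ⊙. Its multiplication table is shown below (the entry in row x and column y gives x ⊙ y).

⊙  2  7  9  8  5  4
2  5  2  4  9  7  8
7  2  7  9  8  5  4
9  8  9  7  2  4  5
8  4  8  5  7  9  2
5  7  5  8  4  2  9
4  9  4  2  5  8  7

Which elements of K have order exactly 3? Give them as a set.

{2, 5}

Identity is 7. Compute the order of each non-identity element by repeated multiplication:
  2: 2 → 5 → 7  (order 3)
  9: 9 → 7  (order 2)
  8: 8 → 7  (order 2)
  5: 5 → 2 → 7  (order 3)
  4: 4 → 7  (order 2)
Elements of order 3: {2, 5}.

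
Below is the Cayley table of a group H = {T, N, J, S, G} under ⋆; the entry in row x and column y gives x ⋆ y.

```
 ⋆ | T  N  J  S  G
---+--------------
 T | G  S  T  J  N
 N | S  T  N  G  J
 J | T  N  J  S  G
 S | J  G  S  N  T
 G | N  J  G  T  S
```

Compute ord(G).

The identity element is J (its row matches the header).
G^1 = G
G^2 = G ⋆ G = S
G^3 = S ⋆ G = T
G^4 = T ⋆ G = N
G^5 = N ⋆ G = J
The first power of G equal to the identity is G^5, so ord(G) = 5.

5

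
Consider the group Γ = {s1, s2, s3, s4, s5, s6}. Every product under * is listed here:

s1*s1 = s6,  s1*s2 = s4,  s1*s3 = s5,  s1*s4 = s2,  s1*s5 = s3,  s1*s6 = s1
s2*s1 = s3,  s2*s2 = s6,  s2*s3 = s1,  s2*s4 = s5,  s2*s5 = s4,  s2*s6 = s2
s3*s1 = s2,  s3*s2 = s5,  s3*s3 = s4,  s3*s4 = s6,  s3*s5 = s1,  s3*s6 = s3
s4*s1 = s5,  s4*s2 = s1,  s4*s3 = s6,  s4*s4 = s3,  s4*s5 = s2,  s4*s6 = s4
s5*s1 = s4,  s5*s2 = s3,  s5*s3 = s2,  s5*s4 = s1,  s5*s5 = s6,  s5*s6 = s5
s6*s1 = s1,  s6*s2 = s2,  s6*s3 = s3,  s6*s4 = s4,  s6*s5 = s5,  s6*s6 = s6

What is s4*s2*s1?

s4*s2 = s1
s1*s1 = s6
(Structurally, Γ here is isomorphic to the symmetric group S_3.)

s6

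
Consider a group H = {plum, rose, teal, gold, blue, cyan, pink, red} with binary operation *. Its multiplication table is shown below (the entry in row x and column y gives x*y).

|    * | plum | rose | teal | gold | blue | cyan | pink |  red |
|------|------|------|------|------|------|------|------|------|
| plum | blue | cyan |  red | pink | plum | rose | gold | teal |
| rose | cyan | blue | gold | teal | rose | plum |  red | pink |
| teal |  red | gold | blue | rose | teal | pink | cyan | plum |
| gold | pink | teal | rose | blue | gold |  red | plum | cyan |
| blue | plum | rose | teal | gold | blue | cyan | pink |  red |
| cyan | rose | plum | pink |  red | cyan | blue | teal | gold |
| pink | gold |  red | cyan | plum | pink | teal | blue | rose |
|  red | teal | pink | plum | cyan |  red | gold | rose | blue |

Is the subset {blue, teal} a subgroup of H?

{blue, teal} contains the identity blue.
Checking products: every product of two elements of {blue, teal} (read from the table) lies in {blue, teal}, so the set is closed.
In a finite group, a nonempty closed subset is a subgroup. So {blue, teal} ≤ H.

Yes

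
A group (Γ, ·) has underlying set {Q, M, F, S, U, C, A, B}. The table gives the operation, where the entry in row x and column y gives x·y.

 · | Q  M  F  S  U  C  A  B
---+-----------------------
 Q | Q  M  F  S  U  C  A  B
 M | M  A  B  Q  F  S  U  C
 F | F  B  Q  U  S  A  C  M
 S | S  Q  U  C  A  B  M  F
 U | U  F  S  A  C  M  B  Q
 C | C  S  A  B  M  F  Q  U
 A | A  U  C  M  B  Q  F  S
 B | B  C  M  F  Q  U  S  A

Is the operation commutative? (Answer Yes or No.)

Yes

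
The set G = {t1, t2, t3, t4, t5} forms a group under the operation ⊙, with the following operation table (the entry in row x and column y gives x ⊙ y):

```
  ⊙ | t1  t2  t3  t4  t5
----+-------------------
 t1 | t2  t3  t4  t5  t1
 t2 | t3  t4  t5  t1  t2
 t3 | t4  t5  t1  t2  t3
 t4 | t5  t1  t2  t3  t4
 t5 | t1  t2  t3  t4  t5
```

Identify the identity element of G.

t5

The identity e satisfies e ⊙ x = x for all x, so its row in the table reproduces the column headers.
Row t5 reads: t1, t2, t3, t4, t5 — exactly the header order. So t5 is the identity.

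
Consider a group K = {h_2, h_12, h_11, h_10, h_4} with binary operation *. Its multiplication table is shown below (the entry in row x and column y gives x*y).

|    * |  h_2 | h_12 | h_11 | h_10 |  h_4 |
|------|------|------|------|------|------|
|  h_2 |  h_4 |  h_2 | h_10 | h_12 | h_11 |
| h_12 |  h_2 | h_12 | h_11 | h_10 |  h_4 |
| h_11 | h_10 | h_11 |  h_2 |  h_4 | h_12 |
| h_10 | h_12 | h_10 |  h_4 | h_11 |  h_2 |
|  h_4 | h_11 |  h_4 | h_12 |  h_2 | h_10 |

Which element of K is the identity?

h_12

The identity e satisfies e*x = x for all x, so its row in the table reproduces the column headers.
Row h_12 reads: h_2, h_12, h_11, h_10, h_4 — exactly the header order. So h_12 is the identity.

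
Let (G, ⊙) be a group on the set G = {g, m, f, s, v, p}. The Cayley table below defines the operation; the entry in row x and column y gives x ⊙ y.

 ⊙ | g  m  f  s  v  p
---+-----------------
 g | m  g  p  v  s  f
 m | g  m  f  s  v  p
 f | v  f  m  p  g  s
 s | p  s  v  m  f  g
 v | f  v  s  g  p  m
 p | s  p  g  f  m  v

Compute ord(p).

3

The identity element is m (its row matches the header).
p^1 = p
p^2 = p ⊙ p = v
p^3 = v ⊙ p = m
The first power of p equal to the identity is p^3, so ord(p) = 3.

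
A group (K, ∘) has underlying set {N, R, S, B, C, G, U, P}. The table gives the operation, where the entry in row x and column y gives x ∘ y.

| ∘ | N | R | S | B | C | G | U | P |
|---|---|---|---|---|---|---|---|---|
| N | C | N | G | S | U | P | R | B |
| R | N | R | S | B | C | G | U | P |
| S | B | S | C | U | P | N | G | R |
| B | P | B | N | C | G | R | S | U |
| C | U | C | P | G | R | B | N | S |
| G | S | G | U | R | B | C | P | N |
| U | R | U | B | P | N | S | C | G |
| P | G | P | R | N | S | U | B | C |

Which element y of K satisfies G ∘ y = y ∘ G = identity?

First locate the identity: row R matches the header, so R is the identity.
Scan row G for R: G ∘ B = R. Hence G^(-1) = B.

B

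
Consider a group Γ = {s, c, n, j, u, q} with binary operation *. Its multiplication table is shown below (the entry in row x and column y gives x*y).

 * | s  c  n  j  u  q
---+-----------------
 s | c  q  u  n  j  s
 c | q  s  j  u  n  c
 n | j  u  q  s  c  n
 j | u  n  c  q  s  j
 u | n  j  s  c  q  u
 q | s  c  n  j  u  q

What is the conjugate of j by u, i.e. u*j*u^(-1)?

The identity is q. In row u, the entry q sits in column u, so u^(-1) = u.
u*j = c
c*u = n

n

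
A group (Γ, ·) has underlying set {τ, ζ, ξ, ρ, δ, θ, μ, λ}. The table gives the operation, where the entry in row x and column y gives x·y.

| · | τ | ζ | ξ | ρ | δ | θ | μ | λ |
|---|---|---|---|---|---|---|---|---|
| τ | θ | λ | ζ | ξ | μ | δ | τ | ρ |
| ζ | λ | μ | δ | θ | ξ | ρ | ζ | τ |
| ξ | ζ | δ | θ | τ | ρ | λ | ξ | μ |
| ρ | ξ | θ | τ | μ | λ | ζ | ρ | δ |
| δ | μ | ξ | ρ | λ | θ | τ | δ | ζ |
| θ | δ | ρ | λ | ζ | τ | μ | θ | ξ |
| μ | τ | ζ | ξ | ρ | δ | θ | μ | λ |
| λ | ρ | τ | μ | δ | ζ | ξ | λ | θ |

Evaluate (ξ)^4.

μ

ξ^1 = ξ
ξ^2 = ξ·ξ = θ
ξ^3 = θ·ξ = λ
ξ^4 = λ·ξ = μ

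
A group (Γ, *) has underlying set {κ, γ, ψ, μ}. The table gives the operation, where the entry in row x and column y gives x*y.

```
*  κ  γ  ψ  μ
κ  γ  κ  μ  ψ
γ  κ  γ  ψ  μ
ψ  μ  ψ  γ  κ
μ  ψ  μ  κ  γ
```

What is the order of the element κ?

2

The identity element is γ (its row matches the header).
κ^1 = κ
κ^2 = κ*κ = γ
The first power of κ equal to the identity is κ^2, so ord(κ) = 2.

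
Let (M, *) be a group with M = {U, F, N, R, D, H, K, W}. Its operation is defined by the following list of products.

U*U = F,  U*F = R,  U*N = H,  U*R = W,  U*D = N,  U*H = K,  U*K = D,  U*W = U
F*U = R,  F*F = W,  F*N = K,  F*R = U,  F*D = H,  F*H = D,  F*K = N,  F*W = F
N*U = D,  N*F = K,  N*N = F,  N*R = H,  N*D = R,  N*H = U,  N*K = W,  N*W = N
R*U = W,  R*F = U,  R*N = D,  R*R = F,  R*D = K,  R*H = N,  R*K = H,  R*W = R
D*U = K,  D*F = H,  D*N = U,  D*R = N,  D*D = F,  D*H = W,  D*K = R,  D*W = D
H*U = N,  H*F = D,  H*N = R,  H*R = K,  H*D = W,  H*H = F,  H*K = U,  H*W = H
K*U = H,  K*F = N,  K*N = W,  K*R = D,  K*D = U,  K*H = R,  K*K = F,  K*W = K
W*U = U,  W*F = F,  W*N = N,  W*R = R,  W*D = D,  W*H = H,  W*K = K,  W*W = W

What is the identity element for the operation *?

W

The identity e satisfies e * x = x for all x, so its row in the table reproduces the column headers.
Row W reads: U, F, N, R, D, H, K, W — exactly the header order. So W is the identity.
(Structurally, M here is isomorphic to the quaternion group Q_8.)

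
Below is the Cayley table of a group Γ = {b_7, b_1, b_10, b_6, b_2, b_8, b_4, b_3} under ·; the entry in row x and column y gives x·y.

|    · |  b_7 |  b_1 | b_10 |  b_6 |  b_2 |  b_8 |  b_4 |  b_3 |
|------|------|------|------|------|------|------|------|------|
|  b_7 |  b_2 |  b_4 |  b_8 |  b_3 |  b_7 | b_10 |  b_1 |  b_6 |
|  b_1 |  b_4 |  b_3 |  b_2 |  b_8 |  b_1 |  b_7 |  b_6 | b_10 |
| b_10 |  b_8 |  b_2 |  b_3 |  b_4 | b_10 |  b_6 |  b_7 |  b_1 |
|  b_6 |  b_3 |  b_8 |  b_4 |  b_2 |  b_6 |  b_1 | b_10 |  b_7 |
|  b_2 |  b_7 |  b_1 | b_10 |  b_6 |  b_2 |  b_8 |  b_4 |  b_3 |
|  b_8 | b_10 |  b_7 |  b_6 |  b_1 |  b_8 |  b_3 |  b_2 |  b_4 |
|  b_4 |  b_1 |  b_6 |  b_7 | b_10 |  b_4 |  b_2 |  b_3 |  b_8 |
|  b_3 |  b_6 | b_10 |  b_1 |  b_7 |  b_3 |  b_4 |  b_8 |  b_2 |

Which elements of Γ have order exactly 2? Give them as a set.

{b_3, b_6, b_7}

Identity is b_2. Compute the order of each non-identity element by repeated multiplication:
  b_7: b_7 → b_2  (order 2)
  b_1: b_1 → b_3 → b_10 → b_2  (order 4)
  b_10: b_10 → b_3 → b_1 → b_2  (order 4)
  b_6: b_6 → b_2  (order 2)
  b_8: b_8 → b_3 → b_4 → b_2  (order 4)
  b_4: b_4 → b_3 → b_8 → b_2  (order 4)
  b_3: b_3 → b_2  (order 2)
Elements of order 2: {b_3, b_6, b_7}.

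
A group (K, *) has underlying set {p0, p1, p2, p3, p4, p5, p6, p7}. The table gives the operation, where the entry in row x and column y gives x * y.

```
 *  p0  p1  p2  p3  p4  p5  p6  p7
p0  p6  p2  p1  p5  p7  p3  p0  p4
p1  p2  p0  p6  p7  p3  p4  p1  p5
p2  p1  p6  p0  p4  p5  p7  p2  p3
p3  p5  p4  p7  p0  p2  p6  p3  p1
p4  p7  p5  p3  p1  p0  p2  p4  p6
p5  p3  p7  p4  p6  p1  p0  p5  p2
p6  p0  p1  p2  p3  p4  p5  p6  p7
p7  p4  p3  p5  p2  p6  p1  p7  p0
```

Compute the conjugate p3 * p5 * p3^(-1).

The identity is p6. In row p3, the entry p6 sits in column p5, so p3^(-1) = p5.
p3 * p5 = p6
p6 * p5 = p5

p5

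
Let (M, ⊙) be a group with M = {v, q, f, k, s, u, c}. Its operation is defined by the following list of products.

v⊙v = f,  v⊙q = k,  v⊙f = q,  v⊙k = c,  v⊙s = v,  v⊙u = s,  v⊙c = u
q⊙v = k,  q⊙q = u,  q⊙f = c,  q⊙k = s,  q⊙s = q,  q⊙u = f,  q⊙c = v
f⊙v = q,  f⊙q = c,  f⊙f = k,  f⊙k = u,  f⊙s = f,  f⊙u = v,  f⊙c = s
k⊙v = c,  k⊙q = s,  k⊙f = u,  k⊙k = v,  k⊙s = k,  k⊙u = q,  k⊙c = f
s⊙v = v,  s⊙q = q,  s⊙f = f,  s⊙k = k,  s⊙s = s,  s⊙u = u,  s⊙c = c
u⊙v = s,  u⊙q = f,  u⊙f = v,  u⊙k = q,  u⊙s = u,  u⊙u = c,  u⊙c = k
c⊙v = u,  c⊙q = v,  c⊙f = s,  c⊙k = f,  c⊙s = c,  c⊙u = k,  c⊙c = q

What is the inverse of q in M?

k

First locate the identity: row s matches the header, so s is the identity.
Scan row q for s: q ⊙ k = s. Hence q^(-1) = k.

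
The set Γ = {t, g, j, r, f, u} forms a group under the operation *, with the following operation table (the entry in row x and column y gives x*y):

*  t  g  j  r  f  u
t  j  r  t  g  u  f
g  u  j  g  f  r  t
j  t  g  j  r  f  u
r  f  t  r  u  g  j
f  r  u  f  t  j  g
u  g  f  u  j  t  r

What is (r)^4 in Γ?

r^1 = r
r^2 = r*r = u
r^3 = u*r = j
r^4 = j*r = r

r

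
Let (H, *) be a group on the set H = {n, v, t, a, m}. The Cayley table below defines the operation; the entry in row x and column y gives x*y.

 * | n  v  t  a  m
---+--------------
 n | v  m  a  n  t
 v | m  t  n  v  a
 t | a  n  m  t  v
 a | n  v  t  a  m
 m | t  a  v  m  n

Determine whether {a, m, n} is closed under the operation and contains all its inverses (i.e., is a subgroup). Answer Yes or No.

No

n*n = v, which is not in {a, m, n}.
The subset is not closed under *, so it is not a subgroup.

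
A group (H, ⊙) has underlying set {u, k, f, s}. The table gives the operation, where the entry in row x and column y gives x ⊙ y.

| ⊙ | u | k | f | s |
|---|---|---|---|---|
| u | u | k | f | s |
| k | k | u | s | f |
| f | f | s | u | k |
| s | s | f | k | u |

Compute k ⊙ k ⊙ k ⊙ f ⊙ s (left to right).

k ⊙ k = u
u ⊙ k = k
k ⊙ f = s
s ⊙ s = u

u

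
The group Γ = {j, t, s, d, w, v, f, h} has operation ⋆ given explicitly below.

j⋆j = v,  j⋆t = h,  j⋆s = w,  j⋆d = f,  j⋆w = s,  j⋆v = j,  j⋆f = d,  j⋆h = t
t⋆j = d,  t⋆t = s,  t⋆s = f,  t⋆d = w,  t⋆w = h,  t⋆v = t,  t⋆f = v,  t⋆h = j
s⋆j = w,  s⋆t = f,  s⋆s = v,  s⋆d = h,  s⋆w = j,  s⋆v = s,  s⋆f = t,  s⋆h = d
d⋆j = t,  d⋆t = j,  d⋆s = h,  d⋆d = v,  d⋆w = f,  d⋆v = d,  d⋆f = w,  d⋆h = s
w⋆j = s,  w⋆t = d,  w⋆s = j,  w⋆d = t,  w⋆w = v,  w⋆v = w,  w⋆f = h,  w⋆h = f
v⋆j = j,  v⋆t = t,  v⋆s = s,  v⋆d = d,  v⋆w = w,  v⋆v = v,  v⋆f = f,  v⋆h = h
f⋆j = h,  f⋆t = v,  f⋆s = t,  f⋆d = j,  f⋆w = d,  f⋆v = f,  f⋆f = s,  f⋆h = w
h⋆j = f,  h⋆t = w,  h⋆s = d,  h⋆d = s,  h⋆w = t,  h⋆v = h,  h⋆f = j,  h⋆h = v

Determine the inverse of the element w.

First locate the identity: row v matches the header, so v is the identity.
Scan row w for v: w ⋆ w = v. Hence w^(-1) = w.

w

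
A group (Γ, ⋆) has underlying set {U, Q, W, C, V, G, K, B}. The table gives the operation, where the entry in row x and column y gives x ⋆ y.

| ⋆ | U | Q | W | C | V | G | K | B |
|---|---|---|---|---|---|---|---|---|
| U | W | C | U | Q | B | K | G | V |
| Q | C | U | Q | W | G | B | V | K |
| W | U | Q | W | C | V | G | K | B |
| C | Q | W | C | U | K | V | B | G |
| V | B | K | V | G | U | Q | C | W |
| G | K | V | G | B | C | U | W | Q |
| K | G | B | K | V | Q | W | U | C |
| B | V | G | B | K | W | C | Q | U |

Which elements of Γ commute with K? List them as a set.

{G, K, U, W}

Compare row K with column K entry by entry.
U ⋆ K = G = K ⋆ U, so U commutes with K.
Q ⋆ K = V but K ⋆ Q = B, so Q does not.
Collecting the elements that commute with K: C(K) = {G, K, U, W}.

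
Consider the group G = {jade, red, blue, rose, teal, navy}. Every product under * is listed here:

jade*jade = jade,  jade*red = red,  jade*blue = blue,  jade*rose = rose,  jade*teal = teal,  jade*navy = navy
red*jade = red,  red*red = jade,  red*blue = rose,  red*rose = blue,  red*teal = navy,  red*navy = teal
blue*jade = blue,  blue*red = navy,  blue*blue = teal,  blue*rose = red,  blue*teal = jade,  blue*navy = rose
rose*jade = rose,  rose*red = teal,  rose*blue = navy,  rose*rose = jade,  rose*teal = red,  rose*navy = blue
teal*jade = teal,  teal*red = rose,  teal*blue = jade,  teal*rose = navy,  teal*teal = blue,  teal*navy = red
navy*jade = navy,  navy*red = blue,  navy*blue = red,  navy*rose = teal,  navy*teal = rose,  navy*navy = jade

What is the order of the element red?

2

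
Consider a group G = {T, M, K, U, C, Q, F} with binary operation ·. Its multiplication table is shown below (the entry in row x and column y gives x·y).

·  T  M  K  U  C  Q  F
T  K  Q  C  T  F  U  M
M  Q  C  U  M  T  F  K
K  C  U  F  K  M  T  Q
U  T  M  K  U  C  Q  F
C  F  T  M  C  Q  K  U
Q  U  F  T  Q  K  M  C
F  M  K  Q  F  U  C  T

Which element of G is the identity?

U

The identity e satisfies e·x = x for all x, so its row in the table reproduces the column headers.
Row U reads: T, M, K, U, C, Q, F — exactly the header order. So U is the identity.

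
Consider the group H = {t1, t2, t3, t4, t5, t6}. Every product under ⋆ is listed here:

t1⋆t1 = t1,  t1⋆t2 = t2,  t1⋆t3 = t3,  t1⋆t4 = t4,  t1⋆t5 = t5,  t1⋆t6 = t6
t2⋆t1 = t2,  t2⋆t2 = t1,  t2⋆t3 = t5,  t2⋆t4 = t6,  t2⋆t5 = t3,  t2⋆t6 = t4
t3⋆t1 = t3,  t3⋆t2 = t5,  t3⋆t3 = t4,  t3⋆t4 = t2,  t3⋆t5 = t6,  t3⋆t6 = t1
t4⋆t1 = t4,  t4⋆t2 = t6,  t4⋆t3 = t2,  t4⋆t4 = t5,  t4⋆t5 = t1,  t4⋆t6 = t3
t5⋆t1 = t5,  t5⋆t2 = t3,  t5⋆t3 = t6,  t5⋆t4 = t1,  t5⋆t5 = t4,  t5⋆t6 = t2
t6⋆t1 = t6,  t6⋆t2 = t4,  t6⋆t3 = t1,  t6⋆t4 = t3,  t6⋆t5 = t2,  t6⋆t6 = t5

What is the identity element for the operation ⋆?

The identity e satisfies e ⋆ x = x for all x, so its row in the table reproduces the column headers.
Row t1 reads: t1, t2, t3, t4, t5, t6 — exactly the header order. So t1 is the identity.

t1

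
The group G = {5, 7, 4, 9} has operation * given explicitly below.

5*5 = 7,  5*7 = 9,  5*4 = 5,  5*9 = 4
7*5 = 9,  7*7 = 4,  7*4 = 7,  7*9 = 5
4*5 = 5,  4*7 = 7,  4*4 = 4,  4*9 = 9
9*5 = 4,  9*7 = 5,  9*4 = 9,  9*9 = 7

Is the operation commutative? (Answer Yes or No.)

Yes

Check whether the table is symmetric across its main diagonal.
Every entry (row x, col y) equals the entry (row y, col x), so G is abelian.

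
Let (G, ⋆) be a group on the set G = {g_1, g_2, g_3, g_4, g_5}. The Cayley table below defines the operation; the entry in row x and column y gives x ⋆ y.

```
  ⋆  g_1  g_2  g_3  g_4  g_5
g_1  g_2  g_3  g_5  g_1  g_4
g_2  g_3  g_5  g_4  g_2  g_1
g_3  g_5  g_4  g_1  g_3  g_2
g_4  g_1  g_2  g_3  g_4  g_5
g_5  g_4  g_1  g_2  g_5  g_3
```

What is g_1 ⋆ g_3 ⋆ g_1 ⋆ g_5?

g_1 ⋆ g_3 = g_5
g_5 ⋆ g_1 = g_4
g_4 ⋆ g_5 = g_5

g_5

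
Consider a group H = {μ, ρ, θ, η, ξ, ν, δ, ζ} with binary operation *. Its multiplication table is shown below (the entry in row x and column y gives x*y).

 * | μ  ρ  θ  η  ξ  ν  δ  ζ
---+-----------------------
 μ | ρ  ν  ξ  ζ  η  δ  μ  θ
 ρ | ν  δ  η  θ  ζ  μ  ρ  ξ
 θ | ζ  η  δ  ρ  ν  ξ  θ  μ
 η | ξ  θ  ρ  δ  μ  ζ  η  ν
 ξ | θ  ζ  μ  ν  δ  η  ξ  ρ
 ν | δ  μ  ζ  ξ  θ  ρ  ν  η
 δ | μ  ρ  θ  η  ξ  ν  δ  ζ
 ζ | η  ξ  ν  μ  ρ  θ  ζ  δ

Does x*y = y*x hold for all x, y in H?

No

μ*ξ = η but ξ*μ = θ.
Since μ and ξ do not commute, H is not abelian.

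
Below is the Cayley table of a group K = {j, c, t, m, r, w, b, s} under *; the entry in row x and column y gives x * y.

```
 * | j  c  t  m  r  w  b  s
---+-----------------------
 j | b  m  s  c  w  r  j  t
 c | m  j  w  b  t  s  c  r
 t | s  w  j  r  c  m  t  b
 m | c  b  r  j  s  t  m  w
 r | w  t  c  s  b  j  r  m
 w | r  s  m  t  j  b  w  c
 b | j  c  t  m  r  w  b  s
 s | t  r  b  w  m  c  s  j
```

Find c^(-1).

First locate the identity: row b matches the header, so b is the identity.
Scan row c for b: c * m = b. Hence c^(-1) = m.
(Structurally, K here is isomorphic to Z_2 x Z_4.)

m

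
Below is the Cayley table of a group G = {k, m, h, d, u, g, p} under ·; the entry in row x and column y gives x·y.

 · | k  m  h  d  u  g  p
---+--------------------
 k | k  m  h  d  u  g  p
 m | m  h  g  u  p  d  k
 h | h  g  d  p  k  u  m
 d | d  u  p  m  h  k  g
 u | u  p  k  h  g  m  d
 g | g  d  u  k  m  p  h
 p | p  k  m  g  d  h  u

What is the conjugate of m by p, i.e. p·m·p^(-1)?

m

The identity is k. In row p, the entry k sits in column m, so p^(-1) = m.
p·m = k
k·m = m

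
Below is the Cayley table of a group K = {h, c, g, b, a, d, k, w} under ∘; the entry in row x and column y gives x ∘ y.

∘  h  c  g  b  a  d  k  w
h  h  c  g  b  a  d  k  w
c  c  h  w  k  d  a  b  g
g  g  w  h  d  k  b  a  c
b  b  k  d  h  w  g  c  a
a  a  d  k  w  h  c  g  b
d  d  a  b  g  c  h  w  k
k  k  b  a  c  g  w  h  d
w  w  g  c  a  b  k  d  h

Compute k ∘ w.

d

Read row k, column w: k ∘ w = d.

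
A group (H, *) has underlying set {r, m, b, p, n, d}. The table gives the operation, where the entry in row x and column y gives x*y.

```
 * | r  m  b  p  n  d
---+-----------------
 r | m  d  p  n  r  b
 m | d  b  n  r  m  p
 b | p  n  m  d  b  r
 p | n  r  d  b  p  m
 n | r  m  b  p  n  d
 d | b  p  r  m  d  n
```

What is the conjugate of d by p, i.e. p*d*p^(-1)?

The identity is n. In row p, the entry n sits in column r, so p^(-1) = r.
p*d = m
m*r = d

d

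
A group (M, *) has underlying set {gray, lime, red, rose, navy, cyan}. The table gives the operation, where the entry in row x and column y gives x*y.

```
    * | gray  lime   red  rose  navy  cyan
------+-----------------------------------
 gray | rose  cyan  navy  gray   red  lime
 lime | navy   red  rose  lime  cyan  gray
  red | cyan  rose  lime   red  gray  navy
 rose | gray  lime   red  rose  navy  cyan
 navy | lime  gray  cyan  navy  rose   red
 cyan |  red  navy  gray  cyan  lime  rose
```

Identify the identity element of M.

The identity e satisfies e*x = x for all x, so its row in the table reproduces the column headers.
Row rose reads: gray, lime, red, rose, navy, cyan — exactly the header order. So rose is the identity.

rose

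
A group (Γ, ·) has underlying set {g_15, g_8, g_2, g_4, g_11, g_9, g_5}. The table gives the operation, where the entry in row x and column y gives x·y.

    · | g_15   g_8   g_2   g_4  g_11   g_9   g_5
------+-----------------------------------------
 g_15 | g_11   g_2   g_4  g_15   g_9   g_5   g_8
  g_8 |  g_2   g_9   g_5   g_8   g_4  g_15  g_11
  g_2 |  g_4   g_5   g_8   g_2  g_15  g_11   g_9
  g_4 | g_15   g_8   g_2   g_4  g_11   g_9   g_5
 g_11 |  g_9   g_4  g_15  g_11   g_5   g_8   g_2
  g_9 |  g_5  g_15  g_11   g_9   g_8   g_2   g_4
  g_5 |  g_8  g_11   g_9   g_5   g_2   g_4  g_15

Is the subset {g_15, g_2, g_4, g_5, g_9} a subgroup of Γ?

g_5·g_15 = g_8, which is not in {g_15, g_2, g_4, g_5, g_9}.
The subset is not closed under ·, so it is not a subgroup.
(Structurally, Γ here is isomorphic to the cyclic group Z_7.)

No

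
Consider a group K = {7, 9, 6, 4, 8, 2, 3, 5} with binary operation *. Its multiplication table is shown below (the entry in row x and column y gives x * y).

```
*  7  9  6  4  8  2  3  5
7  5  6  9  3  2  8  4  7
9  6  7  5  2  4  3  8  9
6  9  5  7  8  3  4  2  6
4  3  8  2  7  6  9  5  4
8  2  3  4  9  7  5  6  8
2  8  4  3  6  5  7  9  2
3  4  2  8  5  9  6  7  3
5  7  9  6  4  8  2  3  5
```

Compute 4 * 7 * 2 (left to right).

6

4 * 7 = 3
3 * 2 = 6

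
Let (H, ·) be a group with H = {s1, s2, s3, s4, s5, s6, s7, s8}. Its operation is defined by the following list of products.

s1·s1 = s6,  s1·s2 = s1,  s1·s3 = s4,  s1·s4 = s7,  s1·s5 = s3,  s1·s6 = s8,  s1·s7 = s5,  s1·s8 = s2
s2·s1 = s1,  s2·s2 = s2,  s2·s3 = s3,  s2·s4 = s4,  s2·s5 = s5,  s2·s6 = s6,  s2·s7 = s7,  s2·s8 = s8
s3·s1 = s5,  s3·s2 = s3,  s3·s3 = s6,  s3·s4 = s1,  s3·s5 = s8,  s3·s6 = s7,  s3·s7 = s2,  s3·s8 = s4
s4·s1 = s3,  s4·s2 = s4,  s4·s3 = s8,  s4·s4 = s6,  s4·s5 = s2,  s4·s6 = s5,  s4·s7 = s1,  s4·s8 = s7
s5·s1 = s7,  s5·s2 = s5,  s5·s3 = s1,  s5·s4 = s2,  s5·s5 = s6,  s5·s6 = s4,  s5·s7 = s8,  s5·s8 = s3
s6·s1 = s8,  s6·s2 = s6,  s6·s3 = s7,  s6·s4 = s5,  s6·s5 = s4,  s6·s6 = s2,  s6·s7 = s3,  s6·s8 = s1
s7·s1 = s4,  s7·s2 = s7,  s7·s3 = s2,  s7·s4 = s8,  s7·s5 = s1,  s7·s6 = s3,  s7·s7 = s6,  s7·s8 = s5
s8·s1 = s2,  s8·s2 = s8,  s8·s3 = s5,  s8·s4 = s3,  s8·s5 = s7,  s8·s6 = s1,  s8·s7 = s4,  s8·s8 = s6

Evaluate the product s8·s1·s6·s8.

s8·s1 = s2
s2·s6 = s6
s6·s8 = s1

s1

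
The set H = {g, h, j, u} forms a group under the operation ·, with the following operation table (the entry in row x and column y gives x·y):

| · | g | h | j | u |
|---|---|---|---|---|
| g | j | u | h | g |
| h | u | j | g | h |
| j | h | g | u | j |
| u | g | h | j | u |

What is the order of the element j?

The identity element is u (its row matches the header).
j^1 = j
j^2 = j·j = u
The first power of j equal to the identity is j^2, so ord(j) = 2.

2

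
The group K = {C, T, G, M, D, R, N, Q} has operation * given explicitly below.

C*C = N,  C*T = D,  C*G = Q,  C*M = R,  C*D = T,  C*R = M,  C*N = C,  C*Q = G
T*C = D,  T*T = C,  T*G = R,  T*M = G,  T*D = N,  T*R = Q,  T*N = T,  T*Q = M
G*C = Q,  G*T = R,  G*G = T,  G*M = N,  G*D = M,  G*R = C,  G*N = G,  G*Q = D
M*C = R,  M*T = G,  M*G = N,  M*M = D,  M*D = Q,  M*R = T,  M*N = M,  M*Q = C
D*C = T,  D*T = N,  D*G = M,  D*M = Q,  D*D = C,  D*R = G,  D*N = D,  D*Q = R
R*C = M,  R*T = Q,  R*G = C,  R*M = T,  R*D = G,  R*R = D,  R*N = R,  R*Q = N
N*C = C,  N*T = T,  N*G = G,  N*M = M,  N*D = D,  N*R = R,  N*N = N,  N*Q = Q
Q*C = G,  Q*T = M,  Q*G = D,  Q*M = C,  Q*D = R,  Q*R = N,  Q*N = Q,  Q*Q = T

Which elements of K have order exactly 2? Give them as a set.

Identity is N. Compute the order of each non-identity element by repeated multiplication:
  C: C → N  (order 2)
  T: T → C → D → N  (order 4)
  G: G → T → R → C → Q → D → M → N  (order 8)
  M: M → D → Q → C → R → T → G → N  (order 8)
  D: D → C → T → N  (order 4)
  R: R → D → G → C → M → T → Q → N  (order 8)
  Q: Q → T → M → C → G → D → R → N  (order 8)
Elements of order 2: {C}.

{C}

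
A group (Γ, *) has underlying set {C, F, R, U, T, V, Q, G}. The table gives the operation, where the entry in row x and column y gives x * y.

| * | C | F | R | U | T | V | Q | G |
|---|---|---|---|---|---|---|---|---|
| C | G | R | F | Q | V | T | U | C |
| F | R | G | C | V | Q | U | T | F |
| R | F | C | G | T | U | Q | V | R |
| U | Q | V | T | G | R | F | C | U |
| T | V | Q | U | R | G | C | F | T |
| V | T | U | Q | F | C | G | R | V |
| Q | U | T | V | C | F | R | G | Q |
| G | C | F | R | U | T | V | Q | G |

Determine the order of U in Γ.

The identity element is G (its row matches the header).
U^1 = U
U^2 = U * U = G
The first power of U equal to the identity is U^2, so ord(U) = 2.

2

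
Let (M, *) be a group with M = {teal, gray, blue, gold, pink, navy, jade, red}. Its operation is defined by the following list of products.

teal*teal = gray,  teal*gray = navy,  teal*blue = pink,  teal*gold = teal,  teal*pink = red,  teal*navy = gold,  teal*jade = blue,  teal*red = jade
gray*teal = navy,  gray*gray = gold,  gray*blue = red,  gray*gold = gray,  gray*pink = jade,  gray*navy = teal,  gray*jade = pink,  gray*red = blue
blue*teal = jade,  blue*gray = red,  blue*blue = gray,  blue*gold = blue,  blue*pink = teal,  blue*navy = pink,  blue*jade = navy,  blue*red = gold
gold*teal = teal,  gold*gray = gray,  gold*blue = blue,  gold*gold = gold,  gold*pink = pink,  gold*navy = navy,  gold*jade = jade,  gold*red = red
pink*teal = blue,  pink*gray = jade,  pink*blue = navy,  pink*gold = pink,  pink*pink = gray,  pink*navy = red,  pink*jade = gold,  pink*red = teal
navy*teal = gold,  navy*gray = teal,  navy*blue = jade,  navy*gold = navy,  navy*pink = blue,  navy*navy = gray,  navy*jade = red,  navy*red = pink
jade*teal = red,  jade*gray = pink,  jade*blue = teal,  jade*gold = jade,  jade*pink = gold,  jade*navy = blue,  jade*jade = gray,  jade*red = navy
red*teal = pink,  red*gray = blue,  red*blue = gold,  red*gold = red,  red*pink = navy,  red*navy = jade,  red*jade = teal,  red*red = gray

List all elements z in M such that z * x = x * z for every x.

{gold, gray}

An element z is central iff its row equals its column in the table.
For blue: blue * teal = jade ≠ pink = teal * blue, so blue ∉ Z.
Checking each element this way leaves Z(M) = {gold, gray}.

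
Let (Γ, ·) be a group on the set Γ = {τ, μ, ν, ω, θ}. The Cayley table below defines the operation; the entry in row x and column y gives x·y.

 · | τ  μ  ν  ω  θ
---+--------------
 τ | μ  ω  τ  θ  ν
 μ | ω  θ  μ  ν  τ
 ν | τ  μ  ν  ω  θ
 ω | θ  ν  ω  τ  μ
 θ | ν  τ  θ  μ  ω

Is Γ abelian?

Yes

Check whether the table is symmetric across its main diagonal.
Every entry (row x, col y) equals the entry (row y, col x), so Γ is abelian.
(In fact Γ ≅ the cyclic group Z_5.)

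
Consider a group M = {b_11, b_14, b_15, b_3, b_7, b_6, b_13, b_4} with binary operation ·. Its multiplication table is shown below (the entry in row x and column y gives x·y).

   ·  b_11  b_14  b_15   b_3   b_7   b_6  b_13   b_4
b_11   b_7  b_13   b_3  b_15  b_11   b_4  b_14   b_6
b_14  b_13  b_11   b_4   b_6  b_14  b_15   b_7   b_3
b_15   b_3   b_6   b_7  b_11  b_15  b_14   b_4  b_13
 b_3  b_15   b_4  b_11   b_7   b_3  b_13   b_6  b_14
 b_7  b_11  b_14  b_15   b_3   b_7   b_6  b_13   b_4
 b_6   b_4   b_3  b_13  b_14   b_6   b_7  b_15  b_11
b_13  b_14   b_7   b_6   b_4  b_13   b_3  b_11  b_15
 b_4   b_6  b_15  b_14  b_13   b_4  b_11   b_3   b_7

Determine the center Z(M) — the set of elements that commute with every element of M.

{b_11, b_7}

An element z is central iff its row equals its column in the table.
For b_4: b_4·b_13 = b_3 ≠ b_15 = b_13·b_4, so b_4 ∉ Z.
Checking each element this way leaves Z(M) = {b_11, b_7}.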